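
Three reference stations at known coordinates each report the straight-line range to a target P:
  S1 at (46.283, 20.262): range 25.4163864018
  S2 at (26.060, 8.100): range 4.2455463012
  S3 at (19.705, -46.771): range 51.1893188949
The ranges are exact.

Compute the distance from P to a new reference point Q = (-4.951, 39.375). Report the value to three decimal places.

47.602

eq1: (x − 46.283)² + (y − 20.262)² = 25.4163864018²
eq2: (x − 26.060)² + (y − 8.100)² = 4.2455463012²
eq3: (x − 19.705)² + (y + 46.771)² = 51.1893188949²
eq2−eq3, eq2−eq1 (x²,y² cancel):
  -12.710·x − 109.742·y = -771.241840
  40.446·x + 24.324·y = 1179.963099
det = -12.710·24.324 − -109.742·40.446 = 4129.466892
x = (-771.241840·24.324 − -109.742·1179.963099) / 4129.466892 = 26.815041
y = (-12.710·1179.963099 − -771.241840·40.446) / 4129.466892 = 3.922133
|P − Q| = √((26.815041 − -4.951)² + (3.922133 − 39.375)²) = 47.602386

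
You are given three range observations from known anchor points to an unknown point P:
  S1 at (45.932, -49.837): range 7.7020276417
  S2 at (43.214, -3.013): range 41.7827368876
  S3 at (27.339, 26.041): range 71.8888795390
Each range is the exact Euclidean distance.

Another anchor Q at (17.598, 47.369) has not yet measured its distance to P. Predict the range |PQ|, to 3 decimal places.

94.791

eq1: (x − 45.932)² + (y + 49.837)² = 7.7020276417²
eq2: (x − 43.214)² + (y + 3.013)² = 41.7827368876²
eq3: (x − 27.339)² + (y − 26.041)² = 71.8888795390²
eq2−eq3, eq2−eq1 (x²,y² cancel):
  -31.750·x + 58.108·y = -3873.187263
  5.436·x − 93.648·y = 4403.423100
det = -31.750·-93.648 − 58.108·5.436 = 2657.448912
x = (-3873.187263·-93.648 − 58.108·4403.423100) / 2657.448912 = 40.204773
y = (-31.750·4403.423100 − -3873.187263·5.436) / 2657.448912 = -44.687233
|P − Q| = √((40.204773 − 17.598)² + (-44.687233 − 47.369)²) = 94.791435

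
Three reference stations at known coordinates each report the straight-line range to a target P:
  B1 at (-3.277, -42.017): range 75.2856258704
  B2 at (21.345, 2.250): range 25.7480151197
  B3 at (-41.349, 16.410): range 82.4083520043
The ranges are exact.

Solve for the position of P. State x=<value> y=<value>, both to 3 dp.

eq1: (x + 3.277)² + (y + 42.017)² = 75.2856258704²
eq2: (x − 21.345)² + (y − 2.250)² = 25.7480151197²
eq3: (x + 41.349)² + (y − 16.410)² = 82.4083520043²
eq2−eq3, eq2−eq1 (x²,y² cancel):
  -125.388·x + 28.320·y = -4609.819821
  -49.244·x − 88.534·y = -3689.469687
det = -125.388·-88.534 − 28.320·-49.244 = 12495.691272
x = (-4609.819821·-88.534 − 28.320·-3689.469687) / 12495.691272 = 41.023066
y = (-125.388·-3689.469687 − -4609.819821·-49.244) / 12495.691272 = 18.855240

x=41.023 y=18.855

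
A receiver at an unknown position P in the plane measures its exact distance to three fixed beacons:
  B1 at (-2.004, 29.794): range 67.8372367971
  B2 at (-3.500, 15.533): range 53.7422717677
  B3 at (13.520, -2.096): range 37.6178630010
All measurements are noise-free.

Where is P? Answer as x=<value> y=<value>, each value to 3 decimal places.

x=2.048 y=-37.922

eq1: (x + 2.004)² + (y − 29.794)² = 67.8372367971²
eq2: (x + 3.500)² + (y − 15.533)² = 53.7422717677²
eq3: (x − 13.520)² + (y + 2.096)² = 37.6178630010²
eq2−eq3, eq2−eq1 (x²,y² cancel):
  34.040·x − 35.258·y = 1406.787685
  2.992·x + 28.522·y = -1075.484559
det = 34.040·28.522 − -35.258·2.992 = 1076.380816
x = (1406.787685·28.522 − -35.258·-1075.484559) / 1076.380816 = 2.048498
y = (34.040·-1075.484559 − 1406.787685·2.992) / 1076.380816 = -37.922083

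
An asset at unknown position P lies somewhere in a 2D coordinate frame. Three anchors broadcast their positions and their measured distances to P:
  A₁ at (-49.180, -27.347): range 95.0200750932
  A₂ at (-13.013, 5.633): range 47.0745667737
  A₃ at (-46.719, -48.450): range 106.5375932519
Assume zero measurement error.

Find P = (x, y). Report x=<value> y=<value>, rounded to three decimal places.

eq1: (x + 49.180)² + (y + 27.347)² = 95.0200750932²
eq2: (x + 13.013)² + (y − 5.633)² = 47.0745667737²
eq3: (x + 46.719)² + (y + 48.450)² = 106.5375932519²
eq3−eq1, eq3−eq2 (x²,y² cancel):
  -4.922·x + 42.206·y = 957.907453
  67.412·x + 108.166·y = 4805.245336
det = -4.922·108.166 − 42.206·67.412 = -3377.583924
x = (957.907453·108.166 − 42.206·4805.245336) / -3377.583924 = 29.369268
y = (-4.922·4805.245336 − 957.907453·67.412) / -3377.583924 = 26.121002

x=29.369 y=26.121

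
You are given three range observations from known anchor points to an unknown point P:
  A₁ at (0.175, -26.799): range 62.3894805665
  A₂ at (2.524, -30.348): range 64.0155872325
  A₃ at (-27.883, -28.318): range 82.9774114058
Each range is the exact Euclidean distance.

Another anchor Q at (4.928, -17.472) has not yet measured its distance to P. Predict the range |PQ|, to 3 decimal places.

52.070

eq1: (x − 0.175)² + (y + 26.799)² = 62.3894805665²
eq2: (x − 2.524)² + (y + 30.348)² = 64.0155872325²
eq3: (x + 27.883)² + (y + 28.318)² = 82.9774114058²
eq2−eq3, eq2−eq1 (x²,y² cancel):
  -60.814·x + 4.060·y = -2135.256262
  -4.698·x + 7.098·y = -3.606531
det = -60.814·7.098 − 4.060·-4.698 = -412.583892
x = (-2135.256262·7.098 − 4.060·-3.606531) / -412.583892 = 36.698976
y = (-60.814·-3.606531 − -2135.256262·-4.698) / -412.583892 = 23.782088
|P − Q| = √((36.698976 − 4.928)² + (23.782088 − -17.472)²) = 52.070094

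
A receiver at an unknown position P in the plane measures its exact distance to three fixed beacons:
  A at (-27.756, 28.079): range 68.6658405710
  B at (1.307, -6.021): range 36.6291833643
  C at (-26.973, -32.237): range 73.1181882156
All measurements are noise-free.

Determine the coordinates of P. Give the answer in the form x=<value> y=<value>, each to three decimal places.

eq1: (x + 27.756)² + (y − 28.079)² = 68.6658405710²
eq2: (x − 1.307)² + (y + 6.021)² = 36.6291833643²
eq3: (x + 26.973)² + (y + 32.237)² = 73.1181882156²
eq3−eq2, eq3−eq1 (x²,y² cancel):
  56.560·x + 52.432·y = 2275.766166
  -1.566·x + 120.632·y = 423.330666
det = 56.560·120.632 − 52.432·-1.566 = 6905.054432
x = (2275.766166·120.632 − 52.432·423.330666) / 6905.054432 = 36.543398
y = (56.560·423.330666 − 2275.766166·-1.566) / 6905.054432 = 3.983666

x=36.543 y=3.984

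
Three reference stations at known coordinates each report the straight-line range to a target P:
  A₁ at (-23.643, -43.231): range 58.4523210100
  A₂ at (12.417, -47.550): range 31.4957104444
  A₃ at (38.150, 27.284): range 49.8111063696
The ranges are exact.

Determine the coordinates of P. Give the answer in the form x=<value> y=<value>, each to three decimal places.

eq1: (x + 23.643)² + (y + 43.231)² = 58.4523210100²
eq2: (x − 12.417)² + (y + 47.550)² = 31.4957104444²
eq3: (x − 38.150)² + (y − 27.284)² = 49.8111063696²
eq3−eq1, eq3−eq2 (x²,y² cancel):
  -123.586·x − 141.030·y = -707.455860
  -51.466·x − 149.668·y = 1704.511774
det = -123.586·-149.668 − -141.030·-51.466 = 11238.619468
x = (-707.455860·-149.668 − -141.030·1704.511774) / 11238.619468 = 30.810795
y = (-123.586·1704.511774 − -707.455860·-51.466) / 11238.619468 = -21.983458

x=30.811 y=-21.983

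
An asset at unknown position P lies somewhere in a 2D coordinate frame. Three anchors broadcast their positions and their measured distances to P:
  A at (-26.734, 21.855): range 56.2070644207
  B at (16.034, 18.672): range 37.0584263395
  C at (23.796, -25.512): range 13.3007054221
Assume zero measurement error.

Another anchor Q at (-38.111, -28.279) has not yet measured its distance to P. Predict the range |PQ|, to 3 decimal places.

51.759

eq1: (x + 26.734)² + (y − 21.855)² = 56.2070644207²
eq2: (x − 16.034)² + (y − 18.672)² = 37.0584263395²
eq3: (x − 23.796)² + (y + 25.512)² = 13.3007054221²
eq2−eq1, eq2−eq3 (x²,y² cancel):
  -85.536·x + 6.366·y = -1199.292087
  15.524·x − 88.368·y = 1807.797218
det = -85.536·-88.368 − 6.366·15.524 = 7459.819464
x = (-1199.292087·-88.368 − 6.366·1807.797218) / 7459.819464 = 12.663927
y = (-85.536·1807.797218 − -1199.292087·15.524) / 7459.819464 = -18.232872
|P − Q| = √((12.663927 − -38.111)² + (-18.232872 − -28.279)²) = 51.759230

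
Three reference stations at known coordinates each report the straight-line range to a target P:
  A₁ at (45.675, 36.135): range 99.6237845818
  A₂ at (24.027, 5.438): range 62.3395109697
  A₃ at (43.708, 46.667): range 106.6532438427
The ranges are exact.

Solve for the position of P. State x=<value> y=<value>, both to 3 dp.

x=-19.295 y=-39.388

eq1: (x − 45.675)² + (y − 36.135)² = 99.6237845818²
eq2: (x − 24.027)² + (y − 5.438)² = 62.3395109697²
eq3: (x − 43.708)² + (y − 46.667)² = 106.6532438427²
eq1−eq2, eq1−eq3 (x²,y² cancel):
  -43.296·x − 61.394·y = 3253.608549
  -3.934·x + 21.064·y = -753.761665
det = -43.296·21.064 − -61.394·-3.934 = -1153.510940
x = (3253.608549·21.064 − -61.394·-753.761665) / -1153.510940 = -19.295497
y = (-43.296·-753.761665 − 3253.608549·-3.934) / -1153.510940 = -39.388063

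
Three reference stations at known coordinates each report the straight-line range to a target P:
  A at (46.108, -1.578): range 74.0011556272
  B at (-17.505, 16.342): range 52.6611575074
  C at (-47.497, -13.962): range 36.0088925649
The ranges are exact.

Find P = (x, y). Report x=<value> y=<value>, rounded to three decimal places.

eq1: (x − 46.108)² + (y + 1.578)² = 74.0011556272²
eq2: (x + 17.505)² + (y − 16.342)² = 52.6611575074²
eq3: (x + 47.497)² + (y + 13.962)² = 36.0088925649²
eq1−eq2, eq1−eq3 (x²,y² cancel):
  -127.226·x + 35.840·y = 1148.021765
  -187.210·x − 24.768·y = 4501.995395
det = -127.226·-24.768 − 35.840·-187.210 = 9860.739968
x = (1148.021765·-24.768 − 35.840·4501.995395) / 9860.739968 = -19.246600
y = (-127.226·4501.995395 − 1148.021765·-187.210) / 9860.739968 = -36.290351

x=-19.247 y=-36.290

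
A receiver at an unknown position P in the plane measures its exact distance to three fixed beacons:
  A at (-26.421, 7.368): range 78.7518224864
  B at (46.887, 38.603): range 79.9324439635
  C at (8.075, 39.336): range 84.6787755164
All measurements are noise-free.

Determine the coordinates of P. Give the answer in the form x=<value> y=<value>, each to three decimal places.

eq1: (x + 26.421)² + (y − 7.368)² = 78.7518224864²
eq2: (x − 46.887)² + (y − 38.603)² = 79.9324439635²
eq3: (x − 8.075)² + (y − 39.336)² = 84.6787755164²
eq3−eq2, eq3−eq1 (x²,y² cancel):
  77.624·x − 1.466·y = 2857.355282
  -68.992·x − 63.936·y = 108.475622
det = 77.624·-63.936 − -1.466·-68.992 = -5064.110336
x = (2857.355282·-63.936 − -1.466·108.475622) / -5064.110336 = 36.043615
y = (77.624·108.475622 − 2857.355282·-68.992) / -5064.110336 = -40.590539

x=36.044 y=-40.591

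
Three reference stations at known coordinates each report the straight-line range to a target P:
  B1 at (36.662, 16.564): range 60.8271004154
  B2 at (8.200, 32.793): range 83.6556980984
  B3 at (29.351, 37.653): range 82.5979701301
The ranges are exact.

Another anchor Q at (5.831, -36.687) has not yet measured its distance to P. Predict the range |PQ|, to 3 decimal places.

36.096

eq1: (x − 36.662)² + (y − 16.564)² = 60.8271004154²
eq2: (x − 8.200)² + (y − 32.793)² = 83.6556980984²
eq3: (x − 29.351)² + (y − 37.653)² = 82.5979701301²
eq3−eq1, eq3−eq2 (x²,y² cancel):
  14.622·x − 42.178·y = 2461.727255
  -42.302·x − 9.720·y = -1312.459916
det = 14.622·-9.720 − -42.178·-42.302 = -1926.339596
x = (2461.727255·-9.720 − -42.178·-1312.459916) / -1926.339596 = 41.158331
y = (14.622·-1312.459916 − 2461.727255·-42.302) / -1926.339596 = -44.096689
|P − Q| = √((41.158331 − 5.831)² + (-44.096689 − -36.687)²) = 36.096036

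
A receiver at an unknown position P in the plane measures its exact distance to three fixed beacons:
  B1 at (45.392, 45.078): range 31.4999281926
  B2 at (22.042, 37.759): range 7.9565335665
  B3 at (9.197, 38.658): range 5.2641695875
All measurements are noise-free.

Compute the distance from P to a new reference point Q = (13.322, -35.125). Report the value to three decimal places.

74.899

eq1: (x − 45.392)² + (y − 45.078)² = 31.4999281926²
eq2: (x − 22.042)² + (y − 37.759)² = 7.9565335665²
eq3: (x − 9.197)² + (y − 38.658)² = 5.2641695875²
eq2−eq3, eq2−eq1 (x²,y² cancel):
  -25.690·x + 1.798·y = -296.971127
  46.700·x + 14.638·y = 1251.928853
det = -25.690·14.638 − 1.798·46.700 = -460.016820
x = (-296.971127·14.638 − 1.798·1251.928853) / -460.016820 = 14.343022
y = (-25.690·1251.928853 − -296.971127·46.700) / -460.016820 = 39.767025
|P − Q| = √((14.343022 − 13.322)² + (39.767025 − -35.125)²) = 74.898985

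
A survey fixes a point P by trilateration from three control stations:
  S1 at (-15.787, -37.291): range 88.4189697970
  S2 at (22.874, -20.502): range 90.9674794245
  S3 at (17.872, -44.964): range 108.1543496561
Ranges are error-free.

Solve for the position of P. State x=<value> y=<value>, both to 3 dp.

eq1: (x + 15.787)² + (y + 37.291)² = 88.4189697970²
eq2: (x − 22.874)² + (y + 20.502)² = 90.9674794245²
eq3: (x − 17.872)² + (y + 44.964)² = 108.1543496561²
eq1−eq2, eq1−eq3 (x²,y² cancel):
  77.322·x + 33.578·y = -1153.464263
  67.318·x − 15.346·y = -3178.127500
det = 77.322·-15.346 − 33.578·67.318 = -3446.987216
x = (-1153.464263·-15.346 − 33.578·-3178.127500) / -3446.987216 = -36.094195
y = (77.322·-3178.127500 − -1153.464263·67.318) / -3446.987216 = 48.764401

x=-36.094 y=48.764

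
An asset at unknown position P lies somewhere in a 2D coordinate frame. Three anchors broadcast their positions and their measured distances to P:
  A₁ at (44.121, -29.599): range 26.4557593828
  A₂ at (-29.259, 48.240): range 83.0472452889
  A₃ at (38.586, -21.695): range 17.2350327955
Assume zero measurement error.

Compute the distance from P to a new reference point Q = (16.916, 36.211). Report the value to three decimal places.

eq1: (x − 44.121)² + (y + 29.599)² = 26.4557593828²
eq2: (x + 29.259)² + (y − 48.240)² = 83.0472452889²
eq3: (x − 38.586)² + (y + 21.695)² = 17.2350327955²
eq3−eq2, eq3−eq1 (x²,y² cancel):
  -135.690·x + 139.870·y = -5376.164335
  11.070·x − 15.808·y = 460.350172
det = -135.690·-15.808 − 139.870·11.070 = 596.626620
x = (-5376.164335·-15.808 − 139.870·460.350172) / 596.626620 = 34.522810
y = (-135.690·460.350172 − -5376.164335·11.070) / 596.626620 = -4.945766
|P − Q| = √((34.522810 − 16.916)² + (-4.945766 − 36.211)²) = 44.764709

44.765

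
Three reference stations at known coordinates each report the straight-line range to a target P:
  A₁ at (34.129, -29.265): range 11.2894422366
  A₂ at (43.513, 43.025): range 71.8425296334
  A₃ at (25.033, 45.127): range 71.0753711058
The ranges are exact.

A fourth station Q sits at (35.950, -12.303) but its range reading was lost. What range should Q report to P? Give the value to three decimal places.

18.562

eq1: (x − 34.129)² + (y + 29.265)² = 11.2894422366²
eq2: (x − 43.513)² + (y − 43.025)² = 71.8425296334²
eq3: (x − 25.033)² + (y − 45.127)² = 71.0753711058²
eq3−eq1, eq3−eq2 (x²,y² cancel):
  18.192·x − 148.784·y = 4282.388520
  36.960·x − 4.204·y = 971.793890
det = 18.192·-4.204 − -148.784·36.960 = 5422.577472
x = (4282.388520·-4.204 − -148.784·971.793890) / 5422.577472 = 23.343921
y = (18.192·971.793890 − 4282.388520·36.960) / 5422.577472 = -25.928298
|P − Q| = √((23.343921 − 35.950)² + (-25.928298 − -12.303)²) = 18.562381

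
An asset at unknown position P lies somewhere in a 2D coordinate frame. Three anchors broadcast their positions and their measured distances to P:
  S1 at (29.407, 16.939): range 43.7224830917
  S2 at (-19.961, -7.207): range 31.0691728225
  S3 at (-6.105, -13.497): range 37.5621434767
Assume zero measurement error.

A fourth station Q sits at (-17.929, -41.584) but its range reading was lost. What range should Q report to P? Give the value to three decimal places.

eq1: (x − 29.407)² + (y − 16.939)² = 43.7224830917²
eq2: (x + 19.961)² + (y + 7.207)² = 31.0691728225²
eq3: (x + 6.105)² + (y + 13.497)² = 37.5621434767²
eq3−eq1, eq3−eq2 (x²,y² cancel):
  71.024·x + 60.872·y = 431.520431
  -27.712·x + 12.580·y = 676.563459
det = 71.024·12.580 − 60.872·-27.712 = 2580.366784
x = (431.520431·12.580 − 60.872·676.563459) / 2580.366784 = -13.856652
y = (71.024·676.563459 − 431.520431·-27.712) / 2580.366784 = 23.256592
|P − Q| = √((-13.856652 − -17.929)² + (23.256592 − -41.584)²) = 64.968349

64.968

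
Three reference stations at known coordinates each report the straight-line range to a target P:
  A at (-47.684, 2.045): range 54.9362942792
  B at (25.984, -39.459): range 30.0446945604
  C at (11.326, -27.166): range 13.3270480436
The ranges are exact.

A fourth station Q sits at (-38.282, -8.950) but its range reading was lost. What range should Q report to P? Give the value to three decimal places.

41.208

eq1: (x + 47.684)² + (y − 2.045)² = 54.9362942792²
eq2: (x − 25.984)² + (y + 39.459)² = 30.0446945604²
eq3: (x − 11.326)² + (y + 27.166)² = 13.3270480436²
eq2−eq1, eq2−eq3 (x²,y² cancel):
  -147.336·x + 83.008·y = -2069.547814
  -29.316·x + 24.586·y = -640.837643
det = -147.336·24.586 − 83.008·-29.316 = -1188.940368
x = (-2069.547814·24.586 − 83.008·-640.837643) / -1188.940368 = -1.945218
y = (-147.336·-640.837643 − -2069.547814·-29.316) / -1188.940368 = -28.384595
|P − Q| = √((-1.945218 − -38.282)² + (-28.384595 − -8.950)²) = 41.207587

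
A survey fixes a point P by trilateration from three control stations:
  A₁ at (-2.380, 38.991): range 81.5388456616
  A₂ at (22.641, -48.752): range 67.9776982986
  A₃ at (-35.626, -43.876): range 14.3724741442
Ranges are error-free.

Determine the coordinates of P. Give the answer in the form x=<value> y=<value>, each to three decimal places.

x=-43.144 y=-31.627

eq1: (x + 2.380)² + (y − 38.991)² = 81.5388456616²
eq2: (x − 22.641)² + (y + 48.752)² = 67.9776982986²
eq3: (x + 35.626)² + (y + 43.876)² = 14.3724741442²
eq3−eq1, eq3−eq2 (x²,y² cancel):
  66.492·x + 165.734·y = -8110.368110
  116.534·x − 9.752·y = -4719.342320
det = 66.492·-9.752 − 165.734·116.534 = -19962.075940
x = (-8110.368110·-9.752 − 165.734·-4719.342320) / -19962.075940 = -43.144200
y = (66.492·-4719.342320 − -8110.368110·116.534) / -19962.075940 = -31.626727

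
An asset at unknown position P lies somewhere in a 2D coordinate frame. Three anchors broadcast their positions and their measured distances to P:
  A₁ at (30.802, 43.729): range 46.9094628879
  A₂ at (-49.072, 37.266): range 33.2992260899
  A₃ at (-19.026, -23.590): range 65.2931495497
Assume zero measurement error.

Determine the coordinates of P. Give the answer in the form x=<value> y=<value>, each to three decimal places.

eq1: (x − 30.802)² + (y − 43.729)² = 46.9094628879²
eq2: (x + 49.072)² + (y − 37.266)² = 33.2992260899²
eq3: (x + 19.026)² + (y + 23.590)² = 65.2931495497²
eq2−eq3, eq2−eq1 (x²,y² cancel):
  60.092·x − 121.712·y = -6032.696084
  159.748·x + 12.926·y = -2027.486545
det = 60.092·12.926 − -121.712·159.748 = 20219.997768
x = (-6032.696084·12.926 − -121.712·-2027.486545) / 20219.997768 = -16.060737
y = (60.092·-2027.486545 − -6032.696084·159.748) / 20219.997768 = 41.635782

x=-16.061 y=41.636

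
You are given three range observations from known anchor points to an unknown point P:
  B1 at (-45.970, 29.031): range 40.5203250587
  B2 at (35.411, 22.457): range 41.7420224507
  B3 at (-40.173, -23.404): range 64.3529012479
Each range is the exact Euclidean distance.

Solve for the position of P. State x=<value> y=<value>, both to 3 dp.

x=-5.488 y=30.802

eq1: (x + 45.970)² + (y − 29.031)² = 40.5203250587²
eq2: (x − 35.411)² + (y − 22.457)² = 41.7420224507²
eq3: (x + 40.173)² + (y + 23.404)² = 64.3529012479²
eq2−eq1, eq2−eq3 (x²,y² cancel):
  -162.762·x + 13.148·y = 1298.283786
  -151.168·x − 91.722·y = -1995.538086
det = -162.762·-91.722 − 13.148·-151.168 = 16916.413028
x = (1298.283786·-91.722 − 13.148·-1995.538086) / 16916.413028 = -5.488389
y = (-162.762·-1995.538086 − 1298.283786·-151.168) / 16916.413028 = 30.801845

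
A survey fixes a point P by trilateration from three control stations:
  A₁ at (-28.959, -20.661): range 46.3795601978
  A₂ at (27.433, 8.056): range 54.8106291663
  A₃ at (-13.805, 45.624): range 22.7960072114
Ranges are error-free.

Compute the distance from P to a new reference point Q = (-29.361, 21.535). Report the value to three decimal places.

6.257

eq1: (x + 28.959)² + (y + 20.661)² = 46.3795601978²
eq2: (x − 27.433)² + (y − 8.056)² = 54.8106291663²
eq3: (x + 13.805)² + (y − 45.624)² = 22.7960072114²
eq1−eq2, eq1−eq3 (x²,y² cancel):
  112.784·x + 57.434·y = -1301.173442
  30.308·x + 132.570·y = 2638.032458
det = 112.784·132.570 − 57.434·30.308 = 13211.065208
x = (-1301.173442·132.570 − 57.434·2638.032458) / 13211.065208 = -24.525601
y = (112.784·2638.032458 − -1301.173442·30.308) / 13211.065208 = 25.506181
|P − Q| = √((-24.525601 − -29.361)² + (25.506181 − 21.535)²) = 6.257104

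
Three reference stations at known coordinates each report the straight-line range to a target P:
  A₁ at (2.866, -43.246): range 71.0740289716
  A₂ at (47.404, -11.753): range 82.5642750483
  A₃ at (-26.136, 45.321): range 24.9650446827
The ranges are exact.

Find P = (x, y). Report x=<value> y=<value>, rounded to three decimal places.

eq1: (x − 2.866)² + (y + 43.246)² = 71.0740289716²
eq2: (x − 47.404)² + (y + 11.753)² = 82.5642750483²
eq3: (x + 26.136)² + (y − 45.321)² = 24.9650446827²
eq1−eq3, eq1−eq2 (x²,y² cancel):
  -58.004·x + 177.134·y = 5286.917203
  89.076·x + 62.986·y = -1258.500167
det = -58.004·62.986 − 177.134·89.076 = -19431.828128
x = (5286.917203·62.986 − 177.134·-1258.500167) / -19431.828128 = -28.608988
y = (-58.004·-1258.500167 − 5286.917203·89.076) / -19431.828128 = 20.478742

x=-28.609 y=20.479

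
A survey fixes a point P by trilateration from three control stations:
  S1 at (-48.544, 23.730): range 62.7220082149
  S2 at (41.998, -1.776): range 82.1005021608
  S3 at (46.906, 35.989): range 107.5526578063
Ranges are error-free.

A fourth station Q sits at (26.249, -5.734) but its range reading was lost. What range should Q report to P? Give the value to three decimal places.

66.244

eq1: (x + 48.544)² + (y − 23.730)² = 62.7220082149²
eq2: (x − 41.998)² + (y + 1.776)² = 82.1005021608²
eq3: (x − 46.906)² + (y − 35.989)² = 107.5526578063²
eq1−eq3, eq1−eq2 (x²,y² cancel):
  190.900·x + 24.518·y = -7057.775766
  181.084·x − 51.012·y = -3959.088797
det = 190.900·-51.012 − 24.518·181.084 = -14178.008312
x = (-7057.775766·-51.012 − 24.518·-3959.088797) / -14178.008312 = -32.240085
y = (190.900·-3959.088797 − -7057.775766·181.084) / -14178.008312 = -36.835937
|P − Q| = √((-32.240085 − 26.249)² + (-36.835937 − -5.734)²) = 66.244272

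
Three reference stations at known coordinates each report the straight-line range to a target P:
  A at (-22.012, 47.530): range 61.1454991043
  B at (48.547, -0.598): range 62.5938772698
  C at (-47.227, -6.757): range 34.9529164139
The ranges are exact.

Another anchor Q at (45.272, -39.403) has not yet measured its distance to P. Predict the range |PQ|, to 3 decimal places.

63.845

eq1: (x + 22.012)² + (y − 47.530)² = 61.1454991043²
eq2: (x − 48.547)² + (y + 0.598)² = 62.5938772698²
eq3: (x + 47.227)² + (y + 6.757)² = 34.9529164139²
eq1−eq2, eq1−eq3 (x²,y² cancel):
  141.118·x − 96.256·y = -565.681642
  -50.430·x − 108.574·y = 2049.483229
det = 141.118·-108.574 − -96.256·-50.430 = -20175.935812
x = (-565.681642·-108.574 − -96.256·2049.483229) / -20175.935812 = -12.821877
y = (141.118·2049.483229 − -565.681642·-50.430) / -20175.935812 = -12.920920
|P − Q| = √((-12.821877 − 45.272)² + (-12.920920 − -39.403)²) = 63.845119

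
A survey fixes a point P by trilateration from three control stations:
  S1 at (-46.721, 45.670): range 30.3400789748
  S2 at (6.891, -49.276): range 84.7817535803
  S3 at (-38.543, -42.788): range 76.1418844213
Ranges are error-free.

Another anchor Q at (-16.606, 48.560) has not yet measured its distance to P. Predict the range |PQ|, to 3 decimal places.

17.819

eq1: (x + 46.721)² + (y − 45.670)² = 30.3400789748²
eq2: (x − 6.891)² + (y + 49.276)² = 84.7817535803²
eq3: (x + 38.543)² + (y + 42.788)² = 76.1418844213²
eq1−eq3, eq1−eq2 (x²,y² cancel):
  16.356·x − 176.916·y = -5829.291119
  107.224·x − 189.892·y = -8060.416032
det = 16.356·-189.892 − -176.916·107.224 = 15863.767632
x = (-5829.291119·-189.892 − -176.916·-8060.416032) / 15863.767632 = -20.113810
y = (16.356·-8060.416032 − -5829.291119·107.224) / 15863.767632 = 31.089950
|P − Q| = √((-20.113810 − -16.606)² + (31.089950 − 48.560)²) = 17.818737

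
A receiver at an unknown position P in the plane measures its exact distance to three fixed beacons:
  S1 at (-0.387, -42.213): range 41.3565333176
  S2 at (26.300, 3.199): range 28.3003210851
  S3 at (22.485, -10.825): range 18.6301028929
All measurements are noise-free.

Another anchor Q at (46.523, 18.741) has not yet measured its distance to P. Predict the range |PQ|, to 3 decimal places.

43.203

eq1: (x + 0.387)² + (y + 42.213)² = 41.3565333176²
eq2: (x − 26.300)² + (y − 3.199)² = 28.3003210851²
eq3: (x − 22.485)² + (y + 10.825)² = 18.6301028929²
eq2−eq1, eq2−eq3 (x²,y² cancel):
  -53.374·x − 90.824·y = 170.708862
  -7.630·x − 28.048·y = 374.659689
det = -53.374·-28.048 − -90.824·-7.630 = 804.046832
x = (170.708862·-28.048 − -90.824·374.659689) / 804.046832 = 36.366102
y = (-53.374·374.659689 − 170.708862·-7.630) / 804.046832 = -23.250608
|P − Q| = √((36.366102 − 46.523)² + (-23.250608 − 18.741)²) = 43.202520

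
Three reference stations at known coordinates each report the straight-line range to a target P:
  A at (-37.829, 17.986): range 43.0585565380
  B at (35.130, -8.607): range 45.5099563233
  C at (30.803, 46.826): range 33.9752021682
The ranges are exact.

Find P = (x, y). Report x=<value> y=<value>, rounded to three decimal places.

eq1: (x + 37.829)² + (y − 17.986)² = 43.0585565380²
eq2: (x − 35.130)² + (y + 8.607)² = 45.5099563233²
eq3: (x − 30.803)² + (y − 46.826)² = 33.9752021682²
eq3−eq1, eq3−eq2 (x²,y² cancel):
  -137.264·x − 57.680·y = -2086.694577
  8.654·x − 110.866·y = -2750.143498
det = -137.264·-110.866 − -57.680·8.654 = 15717.073344
x = (-2086.694577·-110.866 − -57.680·-2750.143498) / 15717.073344 = 4.626510
y = (-137.264·-2750.143498 − -2086.694577·8.654) / 15717.073344 = 25.167151

x=4.627 y=25.167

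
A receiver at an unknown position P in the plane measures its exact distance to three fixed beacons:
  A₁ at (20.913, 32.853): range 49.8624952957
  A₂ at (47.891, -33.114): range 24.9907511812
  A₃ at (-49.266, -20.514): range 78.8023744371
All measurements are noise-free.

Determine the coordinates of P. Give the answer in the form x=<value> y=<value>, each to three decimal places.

x=29.422 y=-16.278

eq1: (x − 20.913)² + (y − 32.853)² = 49.8624952957²
eq2: (x − 47.891)² + (y + 33.114)² = 24.9907511812²
eq3: (x + 49.266)² + (y + 20.514)² = 78.8023744371²
eq1−eq2, eq1−eq3 (x²,y² cancel):
  53.956·x − 131.934·y = 3735.142492
  -140.358·x − 106.734·y = -2392.256006
det = 53.956·-106.734 − -131.934·-140.358 = -24276.932076
x = (3735.142492·-106.734 − -131.934·-2392.256006) / -24276.932076 = 29.422441
y = (53.956·-2392.256006 − 3735.142492·-140.358) / -24276.932076 = -16.278027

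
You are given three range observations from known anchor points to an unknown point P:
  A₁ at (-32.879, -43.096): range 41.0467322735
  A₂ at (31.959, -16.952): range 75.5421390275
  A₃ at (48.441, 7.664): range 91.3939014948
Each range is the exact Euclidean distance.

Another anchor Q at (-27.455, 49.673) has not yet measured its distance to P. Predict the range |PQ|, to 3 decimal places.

54.870

eq1: (x + 32.879)² + (y + 43.096)² = 41.0467322735²
eq2: (x − 31.959)² + (y + 16.952)² = 75.5421390275²
eq3: (x − 48.441)² + (y − 7.664)² = 91.3939014948²
eq2−eq1, eq2−eq3 (x²,y² cancel):
  -129.676·x − 52.288·y = 5651.326411
  32.964·x + 49.232·y = -1549.711070
det = -129.676·49.232 − -52.288·32.964 = -4660.587200
x = (5651.326411·49.232 − -52.288·-1549.711070) / -4660.587200 = -42.311151
y = (-129.676·-1549.711070 − 5651.326411·32.964) / -4660.587200 = -3.147674
|P − Q| = √((-42.311151 − -27.455)² + (-3.147674 − 49.673)²) = 54.870109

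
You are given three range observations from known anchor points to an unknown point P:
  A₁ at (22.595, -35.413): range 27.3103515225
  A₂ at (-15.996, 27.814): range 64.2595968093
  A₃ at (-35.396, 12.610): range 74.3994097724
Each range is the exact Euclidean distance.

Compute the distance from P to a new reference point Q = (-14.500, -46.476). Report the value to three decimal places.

60.909

eq1: (x − 22.595)² + (y + 35.413)² = 27.3103515225²
eq2: (x + 15.996)² + (y − 27.814)² = 64.2595968093²
eq3: (x + 35.396)² + (y − 12.610)² = 74.3994097724²
eq1−eq3, eq1−eq2 (x²,y² cancel):
  -115.982·x + 96.046·y = -5142.142552
  -77.182·x + 126.454·y = -4118.564464
det = -115.982·126.454 − 96.046·-77.182 = -7253.365456
x = (-5142.142552·126.454 − 96.046·-4118.564464) / -7253.365456 = 35.110991
y = (-115.982·-4118.564464 − -5142.142552·-77.182) / -7253.365456 = -11.139449
|P − Q| = √((35.110991 − -14.500)² + (-11.139449 − -46.476)²) = 60.909131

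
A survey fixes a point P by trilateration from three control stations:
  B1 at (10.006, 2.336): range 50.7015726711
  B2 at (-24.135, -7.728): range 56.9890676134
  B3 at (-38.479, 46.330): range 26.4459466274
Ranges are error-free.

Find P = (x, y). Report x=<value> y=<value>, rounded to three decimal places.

eq1: (x − 10.006)² + (y − 2.336)² = 50.7015726711²
eq2: (x + 24.135)² + (y + 7.728)² = 56.9890676134²
eq3: (x + 38.479)² + (y − 46.330)² = 26.4459466274²
eq3−eq2, eq3−eq1 (x²,y² cancel):
  28.688·x − 108.116·y = -5533.247866
  96.970·x − 87.988·y = -5392.786787
det = 28.688·-87.988 − -108.116·96.970 = 7959.808776
x = (-5533.247866·-87.988 − -108.116·-5392.786787) / 7959.808776 = -12.084100
y = (28.688·-5392.786787 − -5533.247866·96.970) / 7959.808776 = 47.972356

x=-12.084 y=47.972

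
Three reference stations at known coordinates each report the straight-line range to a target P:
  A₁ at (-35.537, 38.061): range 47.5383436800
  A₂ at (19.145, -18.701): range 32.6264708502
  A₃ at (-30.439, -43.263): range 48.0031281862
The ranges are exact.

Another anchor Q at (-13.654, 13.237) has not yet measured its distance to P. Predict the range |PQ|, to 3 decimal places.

15.062

eq1: (x + 35.537)² + (y − 38.061)² = 47.5383436800²
eq2: (x − 19.145)² + (y + 18.701)² = 32.6264708502²
eq3: (x + 30.439)² + (y + 43.263)² = 48.0031281862²
eq2−eq1, eq2−eq3 (x²,y² cancel):
  -109.364·x + 113.524·y = 799.852144
  -99.168·x − 49.124·y = 842.147748
det = -109.364·-49.124 − 113.524·-99.168 = 16630.345168
x = (799.852144·-49.124 − 113.524·842.147748) / 16630.345168 = -8.111432
y = (-109.364·842.147748 − 799.852144·-99.168) / 16630.345168 = -0.768529
|P − Q| = √((-8.111432 − -13.654)² + (-0.768529 − 13.237)²) = 15.062367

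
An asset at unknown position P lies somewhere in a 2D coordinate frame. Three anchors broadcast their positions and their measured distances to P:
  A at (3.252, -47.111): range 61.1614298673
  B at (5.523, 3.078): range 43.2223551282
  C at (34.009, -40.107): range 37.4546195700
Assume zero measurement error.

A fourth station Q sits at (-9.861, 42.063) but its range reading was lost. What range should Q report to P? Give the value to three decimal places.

eq1: (x − 3.252)² + (y + 47.111)² = 61.1614298673²
eq2: (x − 5.523)² + (y − 3.078)² = 43.2223551282²
eq3: (x − 34.009)² + (y + 40.107)² = 37.4546195700²
eq2−eq3, eq2−eq1 (x²,y² cancel):
  56.972·x − 86.370·y = 3190.529373
  -4.542·x − 100.378·y = 317.495691
det = 56.972·-100.378 − -86.370·-4.542 = -6111.027956
x = (3190.529373·-100.378 − -86.370·317.495691) / -6111.027956 = 47.919410
y = (56.972·317.495691 − 3190.529373·-4.542) / -6111.027956 = -5.331304
|P − Q| = √((47.919410 − -9.861)² + (-5.331304 − 42.063)²) = 74.731492

74.731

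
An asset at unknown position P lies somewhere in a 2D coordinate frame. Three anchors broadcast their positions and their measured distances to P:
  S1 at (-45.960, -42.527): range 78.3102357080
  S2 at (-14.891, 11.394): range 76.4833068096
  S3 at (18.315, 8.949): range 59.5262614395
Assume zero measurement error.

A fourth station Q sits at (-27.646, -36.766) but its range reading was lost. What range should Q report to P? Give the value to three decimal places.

60.964

eq1: (x + 45.960)² + (y + 42.527)² = 78.3102357080²
eq2: (x + 14.891)² + (y − 11.394)² = 76.4833068096²
eq3: (x − 18.315)² + (y − 8.949)² = 59.5262614395²
eq3−eq1, eq3−eq2 (x²,y² cancel):
  -128.550·x − 102.952·y = 916.226287
  -66.412·x + 4.890·y = -2370.279129
det = -128.550·4.890 − -102.952·-66.412 = -7465.857724
x = (916.226287·4.890 − -102.952·-2370.279129) / -7465.857724 = 32.085346
y = (-128.550·-2370.279129 − 916.226287·-66.412) / -7465.857724 = -48.962600
|P − Q| = √((32.085346 − -27.646)² + (-48.962600 − -36.766)²) = 60.963848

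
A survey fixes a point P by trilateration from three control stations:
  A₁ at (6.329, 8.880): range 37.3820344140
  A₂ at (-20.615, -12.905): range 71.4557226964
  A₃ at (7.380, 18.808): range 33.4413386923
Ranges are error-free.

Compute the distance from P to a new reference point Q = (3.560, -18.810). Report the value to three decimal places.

eq1: (x − 6.329)² + (y − 8.880)² = 37.3820344140²
eq2: (x + 20.615)² + (y + 12.905)² = 71.4557226964²
eq3: (x − 7.380)² + (y − 18.808)² = 33.4413386923²
eq1−eq2, eq1−eq3 (x²,y² cancel):
  -53.888·x − 43.570·y = -3235.897200
  2.102·x + 19.856·y = 568.387986
det = -53.888·19.856 − -43.570·2.102 = -978.415988
x = (-3235.897200·19.856 − -43.570·568.387986) / -978.415988 = 40.358407
y = (-53.888·568.387986 − -3235.897200·2.102) / -978.415988 = 24.353073
|P − Q| = √((40.358407 − 3.560)² + (24.353073 − -18.810)²) = 56.720134

56.720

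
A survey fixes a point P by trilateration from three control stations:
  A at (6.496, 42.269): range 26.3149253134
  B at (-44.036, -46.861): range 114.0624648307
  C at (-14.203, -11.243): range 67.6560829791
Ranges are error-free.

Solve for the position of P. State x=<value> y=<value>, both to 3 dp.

eq1: (x − 6.496)² + (y − 42.269)² = 26.3149253134²
eq2: (x + 44.036)² + (y + 46.861)² = 114.0624648307²
eq3: (x + 14.203)² + (y + 11.243)² = 67.6560829791²
eq2−eq1, eq2−eq3 (x²,y² cancel):
  101.064·x + 178.260·y = 10011.514349
  59.666·x + 71.236·y = 4625.907960
det = 101.064·71.236 − 178.260·59.666 = -3436.666056
x = (10011.514349·71.236 − 178.260·4625.907960) / -3436.666056 = 32.425064
y = (101.064·4625.907960 − 10011.514349·59.666) / -3436.666056 = 37.779130

x=32.425 y=37.779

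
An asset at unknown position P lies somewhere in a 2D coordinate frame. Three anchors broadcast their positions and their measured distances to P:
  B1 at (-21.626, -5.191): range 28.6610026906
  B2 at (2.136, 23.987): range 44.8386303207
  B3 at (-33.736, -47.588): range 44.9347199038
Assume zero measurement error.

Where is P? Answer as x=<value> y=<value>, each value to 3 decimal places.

x=2.379 y=-20.851

eq1: (x + 21.626)² + (y + 5.191)² = 28.6610026906²
eq2: (x − 2.136)² + (y − 23.987)² = 44.8386303207²
eq3: (x + 33.736)² + (y + 47.588)² = 44.9347199038²
eq2−eq1, eq2−eq3 (x²,y² cancel):
  -47.524·x − 58.356·y = 1103.741386
  -71.744·x − 143.150·y = 2814.170491
det = -47.524·-143.150 − -58.356·-71.744 = 2616.367736
x = (1103.741386·-143.150 − -58.356·2814.170491) / 2616.367736 = 2.378547
y = (-47.524·2814.170491 − 1103.741386·-71.744) / 2616.367736 = -20.850974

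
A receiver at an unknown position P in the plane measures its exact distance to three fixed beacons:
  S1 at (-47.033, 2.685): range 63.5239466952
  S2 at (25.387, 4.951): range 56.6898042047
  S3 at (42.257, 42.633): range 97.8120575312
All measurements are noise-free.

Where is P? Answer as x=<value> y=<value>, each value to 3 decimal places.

eq1: (x + 47.033)² + (y − 2.685)² = 63.5239466952²
eq2: (x − 25.387)² + (y − 4.951)² = 56.6898042047²
eq3: (x − 42.257)² + (y − 42.633)² = 97.8120575312²
eq3−eq2, eq3−eq1 (x²,y² cancel):
  -33.740·x − 75.364·y = 3419.250130
  -178.580·x − 79.896·y = 4147.992371
det = -33.740·-79.896 − -75.364·-178.580 = -10762.812080
x = (3419.250130·-79.896 − -75.364·4147.992371) / -10762.812080 = -3.663066
y = (-33.740·4147.992371 − 3419.250130·-178.580) / -10762.812080 = -43.729875

x=-3.663 y=-43.730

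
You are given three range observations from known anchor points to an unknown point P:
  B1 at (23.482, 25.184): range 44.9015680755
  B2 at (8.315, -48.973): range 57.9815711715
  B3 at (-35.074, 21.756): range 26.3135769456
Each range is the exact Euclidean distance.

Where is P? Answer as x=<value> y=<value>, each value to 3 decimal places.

x=-15.941 y=3.691

eq1: (x − 23.482)² + (y − 25.184)² = 44.9015680755²
eq2: (x − 8.315)² + (y + 48.973)² = 57.9815711715²
eq3: (x + 35.074)² + (y − 21.756)² = 26.3135769456²
eq3−eq2, eq3−eq1 (x²,y² cancel):
  86.778·x − 141.458·y = -1905.473322
  117.112·x + 6.856·y = -1841.617316
det = 86.778·6.856 − -141.458·117.112 = 17161.379264
x = (-1905.473322·6.856 − -141.458·-1841.617316) / 17161.379264 = -15.941343
y = (86.778·-1841.617316 − -1905.473322·117.112) / 17161.379264 = 3.690958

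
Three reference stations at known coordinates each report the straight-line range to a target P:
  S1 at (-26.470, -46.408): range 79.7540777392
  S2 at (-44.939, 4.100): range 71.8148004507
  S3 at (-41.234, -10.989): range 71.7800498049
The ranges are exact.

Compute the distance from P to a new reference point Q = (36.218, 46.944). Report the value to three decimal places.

34.969

eq1: (x + 26.470)² + (y + 46.408)² = 79.7540777392²
eq2: (x + 44.939)² + (y − 4.100)² = 71.8148004507²
eq3: (x + 41.234)² + (y + 10.989)² = 71.7800498049²
eq1−eq3, eq1−eq2 (x²,y² cancel):
  -29.528·x + 70.838·y = 174.974879
  -36.938·x + 101.016·y = 385.307709
det = -29.528·101.016 − 70.838·-36.938 = -366.186404
x = (174.974879·101.016 − 70.838·385.307709) / -366.186404 = 26.268493
y = (-29.528·385.307709 − 174.974879·-36.938) / -366.186404 = 13.419788
|P − Q| = √((26.268493 − 36.218)² + (13.419788 − 46.944)²) = 34.969493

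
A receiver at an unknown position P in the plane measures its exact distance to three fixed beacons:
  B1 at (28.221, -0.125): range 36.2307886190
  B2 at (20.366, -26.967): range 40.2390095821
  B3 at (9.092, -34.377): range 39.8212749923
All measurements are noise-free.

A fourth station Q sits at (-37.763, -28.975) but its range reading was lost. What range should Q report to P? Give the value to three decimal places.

42.695

eq1: (x − 28.221)² + (y + 0.125)² = 36.2307886190²
eq2: (x − 20.366)² + (y + 26.967)² = 40.2390095821²
eq3: (x − 9.092)² + (y + 34.377)² = 39.8212749923²
eq3−eq1, eq3−eq2 (x²,y² cancel):
  38.258·x + 68.504·y = -194.938229
  22.548·x + 14.820·y = -155.893498
det = 38.258·14.820 − 68.504·22.548 = -977.644632
x = (-194.938229·14.820 − 68.504·-155.893498) / -977.644632 = -7.968482
y = (38.258·-155.893498 − -194.938229·22.548) / -977.644632 = 1.604577
|P − Q| = √((-7.968482 − -37.763)² + (1.604577 − -28.975)²) = 42.694541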